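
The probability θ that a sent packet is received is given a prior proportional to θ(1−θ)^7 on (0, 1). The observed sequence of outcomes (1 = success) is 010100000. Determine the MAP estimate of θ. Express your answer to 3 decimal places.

θ̂_MAP = 0.176

The prior density ∝ θ(1−θ)^7 is the kernel of Beta(2, 8).
Data: 2 successes in 9 trials (from the sequence). The binomial likelihood contributes θ^2(1−θ)^7, so the posterior is Beta(2+2, 8+7) = Beta(4, 15).
For Beta(a, b) with a, b > 1 the mode is (a−1)/(a+b−2) = 3/17 ≈ 0.176.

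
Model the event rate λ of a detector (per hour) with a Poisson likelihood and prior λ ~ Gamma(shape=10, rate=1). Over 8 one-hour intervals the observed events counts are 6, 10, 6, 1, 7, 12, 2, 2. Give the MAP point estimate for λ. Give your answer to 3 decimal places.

λ̂_MAP = 6.111

Σxᵢ = 6+10+6+1+7+12+2+2 = 46, with n = 8.
Posterior ∝ λ^9e^(−1λ) · λ^46e^(−8λ) = λ^55e^(−9λ), i.e. Gamma(shape=56, rate=9).
The mode of a Gamma(a, b) with a ≥ 1 (shape–rate) is (a−1)/b = 55/9 ≈ 6.111.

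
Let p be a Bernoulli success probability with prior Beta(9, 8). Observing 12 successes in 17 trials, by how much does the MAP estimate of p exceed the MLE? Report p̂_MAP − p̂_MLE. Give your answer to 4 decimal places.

MAP − MLE = -0.0809

Posterior is Beta(21, 13); MAP = (21−1)/(34−2) = 20/32 ≈ 0.62500.
MLE ignores the prior: p̂_MLE = k/n = 12/17 ≈ 0.70588.
Difference = 20/32 − 12/17 = -11/136 ≈ -0.0809.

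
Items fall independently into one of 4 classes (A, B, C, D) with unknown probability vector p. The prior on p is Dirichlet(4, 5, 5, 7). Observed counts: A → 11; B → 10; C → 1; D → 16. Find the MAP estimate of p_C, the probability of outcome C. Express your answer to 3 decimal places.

MAP estimate of p_C = 0.091

The posterior is Dirichlet(αᵢ + nᵢ) = Dirichlet(15, 15, 6, 23).
For a Dirichlet(a₁,…,a_K) with all aᵢ > 1, the mode has j-th component (aⱼ − 1)/(Σaᵢ − K).
Here Σaᵢ = 59 and K = 4, so p_C = (6 − 1)/(59 − 4) = 5/55 ≈ 0.091.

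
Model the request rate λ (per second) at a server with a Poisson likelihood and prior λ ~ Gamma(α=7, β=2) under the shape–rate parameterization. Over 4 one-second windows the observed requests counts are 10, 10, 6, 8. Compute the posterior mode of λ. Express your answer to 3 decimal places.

λ̂_MAP = 6.667

Σxᵢ = 10+10+6+8 = 34, with n = 4.
Posterior ∝ λ^6e^(−2λ) · λ^34e^(−4λ) = λ^40e^(−6λ), i.e. Gamma(shape=41, rate=6).
The mode of a Gamma(a, b) with a ≥ 1 (shape–rate) is (a−1)/b = 40/6 ≈ 6.667.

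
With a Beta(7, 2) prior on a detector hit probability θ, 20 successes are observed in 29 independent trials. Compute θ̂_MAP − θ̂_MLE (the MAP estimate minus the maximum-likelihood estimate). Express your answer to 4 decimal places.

Posterior is Beta(27, 11); MAP = (27−1)/(38−2) = 26/36 ≈ 0.72222.
MLE ignores the prior: θ̂_MLE = k/n = 20/29 ≈ 0.68966.
Difference = 26/36 − 20/29 = 17/522 ≈ 0.0326.

MAP − MLE = 0.0326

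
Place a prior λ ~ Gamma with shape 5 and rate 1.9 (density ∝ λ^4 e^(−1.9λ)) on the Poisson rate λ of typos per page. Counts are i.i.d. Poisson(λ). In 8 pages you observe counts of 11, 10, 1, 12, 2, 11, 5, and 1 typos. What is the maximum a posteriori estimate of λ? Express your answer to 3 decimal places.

Σxᵢ = 11+10+1+12+2+11+5+1 = 53, with n = 8.
Posterior ∝ λ^4e^(−1.9λ) · λ^53e^(−8λ) = λ^57e^(−9.9λ), i.e. Gamma(shape=58, rate=9.9).
The mode of a Gamma(a, b) with a ≥ 1 (shape–rate) is (a−1)/b = 57/9.9 ≈ 5.758.

λ̂_MAP = 5.758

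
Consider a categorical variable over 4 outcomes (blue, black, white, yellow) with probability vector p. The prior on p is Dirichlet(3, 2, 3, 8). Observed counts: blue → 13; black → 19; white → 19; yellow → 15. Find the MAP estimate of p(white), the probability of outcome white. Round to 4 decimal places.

The posterior is Dirichlet(αᵢ + nᵢ) = Dirichlet(16, 21, 22, 23).
For a Dirichlet(a₁,…,a_K) with all aᵢ > 1, the mode has j-th component (aⱼ − 1)/(Σaᵢ − K).
Here Σaᵢ = 82 and K = 4, so p(white) = (22 − 1)/(82 − 4) = 21/78 ≈ 0.2692.

MAP estimate of p(white) = 0.2692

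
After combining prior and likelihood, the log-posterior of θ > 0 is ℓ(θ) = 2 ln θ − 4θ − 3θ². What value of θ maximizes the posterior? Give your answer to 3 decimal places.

θ̂_MAP = 0.333

ℓ'(θ) = 2/θ − 4 − 6θ. Setting this to zero and multiplying by θ: 6θ² + 4θ − 2 = 0.
θ = (−4 + √(4² + 4·6·2)) / (2·6) = (−4 + √64) / 12 = (−4 + 8)/12 = 1/3.
ℓ''(θ) = −2/θ² − 6 < 0, confirming a maximum.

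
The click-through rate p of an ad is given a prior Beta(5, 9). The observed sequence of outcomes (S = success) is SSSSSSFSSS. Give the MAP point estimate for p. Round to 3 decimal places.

p̂_MAP = 0.591

Prior: Beta(5, 9).
Data: 9 successes in 10 trials (from the sequence). The binomial likelihood contributes p^9(1−p)^1, so the posterior is Beta(5+9, 9+1) = Beta(14, 10).
For Beta(a, b) with a, b > 1 the mode is (a−1)/(a+b−2) = 13/22 ≈ 0.591.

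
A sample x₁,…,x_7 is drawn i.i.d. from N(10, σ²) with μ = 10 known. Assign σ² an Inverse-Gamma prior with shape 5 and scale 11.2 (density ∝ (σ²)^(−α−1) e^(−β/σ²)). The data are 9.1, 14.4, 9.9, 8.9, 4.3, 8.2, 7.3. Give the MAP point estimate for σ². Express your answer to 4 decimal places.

Sum of squared deviations about the known mean: SS = (9.1−10)² + (14.4−10)² + (9.9−10)² + (8.9−10)² + (4.3−10)² + (8.2−10)² + (7.3−10)² = 64.41.
The Normal likelihood contributes (σ²)^(−n/2) exp(−SS/(2σ²)), so the posterior is Inverse-Gamma(α + n/2, β + SS/2) = Inverse-Gamma(8.5, 43.405).
The mode of Inverse-Gamma(a, b) is b/(a+1) = 43.405/9.5 ≈ 4.5689.

σ̂²_MAP = 4.5689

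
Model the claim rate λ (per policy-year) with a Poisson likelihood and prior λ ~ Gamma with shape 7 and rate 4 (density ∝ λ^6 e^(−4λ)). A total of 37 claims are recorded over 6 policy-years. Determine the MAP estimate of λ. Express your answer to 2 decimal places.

λ̂_MAP = 4.30

Σxᵢ = 37, n = 6.
Posterior ∝ λ^6e^(−4λ) · λ^37e^(−6λ) = λ^43e^(−10λ), i.e. Gamma(shape=44, rate=10).
The mode of a Gamma(a, b) with a ≥ 1 (shape–rate) is (a−1)/b = 43/10 ≈ 4.30.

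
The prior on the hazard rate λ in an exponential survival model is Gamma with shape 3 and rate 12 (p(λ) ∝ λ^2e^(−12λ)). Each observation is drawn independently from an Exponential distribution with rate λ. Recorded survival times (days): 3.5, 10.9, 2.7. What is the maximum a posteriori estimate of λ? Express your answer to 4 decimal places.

The Exponential(rate=λ) likelihood is ∝ λ^n e^(−λΣtᵢ). Here n = 3 and Σtᵢ = 3.5 + 10.9 + 2.7 = 17.1.
Posterior ∝ λ^2e^(−12λ) · λ^3e^(−17.1λ) = λ^5e^(−29.1λ), i.e. Gamma(6, 29.1).
Mode = (a−1)/b = 5/29.1 ≈ 0.1718.

λ̂_MAP = 0.1718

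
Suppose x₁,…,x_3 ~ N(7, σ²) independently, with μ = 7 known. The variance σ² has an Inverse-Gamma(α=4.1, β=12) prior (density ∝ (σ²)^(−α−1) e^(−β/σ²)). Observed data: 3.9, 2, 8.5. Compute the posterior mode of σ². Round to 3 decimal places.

Sum of squared deviations about the known mean: SS = (3.9−7)² + (2−7)² + (8.5−7)² = 36.86.
The Normal likelihood contributes (σ²)^(−n/2) exp(−SS/(2σ²)), so the posterior is Inverse-Gamma(α + n/2, β + SS/2) = Inverse-Gamma(5.6, 30.43).
The mode of Inverse-Gamma(a, b) is b/(a+1) = 30.43/6.6 ≈ 4.611.

σ̂²_MAP = 4.611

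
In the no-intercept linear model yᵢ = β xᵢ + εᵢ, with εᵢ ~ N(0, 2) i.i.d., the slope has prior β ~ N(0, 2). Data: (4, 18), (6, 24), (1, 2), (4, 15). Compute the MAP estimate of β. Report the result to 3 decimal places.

log p(β | y) = −Σ(yᵢ − βxᵢ)²/(2·2) − β²/(2·2) + const.
Setting the derivative to zero: Σxᵢ(yᵢ − βxᵢ)/2 − β/2 = 0, so β = Σxᵢyᵢ / (Σxᵢ² + σ²/τ²).
Σxᵢyᵢ = 4·18 + 6·24 + 1·2 + 4·15 = 278; Σxᵢ² = 69; σ²/τ² = 1.
β̂_MAP = 278 / (69 + 1) = 278/70 ≈ 3.971.

β̂_MAP = 3.971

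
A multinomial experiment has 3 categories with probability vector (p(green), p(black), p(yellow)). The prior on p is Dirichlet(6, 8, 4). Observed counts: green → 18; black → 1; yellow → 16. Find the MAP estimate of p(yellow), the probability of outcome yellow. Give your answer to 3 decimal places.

MAP estimate of p(yellow) = 0.380

The posterior is Dirichlet(αᵢ + nᵢ) = Dirichlet(24, 9, 20).
For a Dirichlet(a₁,…,a_K) with all aᵢ > 1, the mode has j-th component (aⱼ − 1)/(Σaᵢ − K).
Here Σaᵢ = 53 and K = 3, so p(yellow) = (20 − 1)/(53 − 3) = 19/50 ≈ 0.380.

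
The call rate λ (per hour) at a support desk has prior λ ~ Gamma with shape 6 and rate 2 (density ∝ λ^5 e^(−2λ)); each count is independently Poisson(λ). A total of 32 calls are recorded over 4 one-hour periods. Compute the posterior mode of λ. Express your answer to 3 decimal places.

λ̂_MAP = 6.167

Σxᵢ = 32, n = 4.
Posterior ∝ λ^5e^(−2λ) · λ^32e^(−4λ) = λ^37e^(−6λ), i.e. Gamma(shape=38, rate=6).
The mode of a Gamma(a, b) with a ≥ 1 (shape–rate) is (a−1)/b = 37/6 ≈ 6.167.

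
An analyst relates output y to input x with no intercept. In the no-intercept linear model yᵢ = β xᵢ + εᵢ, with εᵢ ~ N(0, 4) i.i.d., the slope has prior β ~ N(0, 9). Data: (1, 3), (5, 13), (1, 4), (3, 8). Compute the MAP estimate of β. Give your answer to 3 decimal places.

log p(β | y) = −Σ(yᵢ − βxᵢ)²/(2·4) − β²/(2·9) + const.
Setting the derivative to zero: Σxᵢ(yᵢ − βxᵢ)/4 − β/9 = 0, so β = Σxᵢyᵢ / (Σxᵢ² + σ²/τ²).
Σxᵢyᵢ = 1·3 + 5·13 + 1·4 + 3·8 = 96; Σxᵢ² = 36; σ²/τ² = 4/9.
β̂_MAP = 96 / (36 + 4/9) = 96/(328/9) = 108/41 ≈ 2.634.

β̂_MAP = 2.634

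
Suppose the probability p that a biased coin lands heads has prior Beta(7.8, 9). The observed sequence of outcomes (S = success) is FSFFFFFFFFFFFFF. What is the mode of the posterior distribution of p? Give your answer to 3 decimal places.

Prior: Beta(7.8, 9).
Data: 1 success in 15 trials (from the sequence). The binomial likelihood contributes p(1−p)^14, so the posterior is Beta(7.8+1, 9+14) = Beta(8.8, 23).
For Beta(a, b) with a, b > 1 the mode is (a−1)/(a+b−2) = 7.8/29.8 ≈ 0.262.

p̂_MAP = 0.262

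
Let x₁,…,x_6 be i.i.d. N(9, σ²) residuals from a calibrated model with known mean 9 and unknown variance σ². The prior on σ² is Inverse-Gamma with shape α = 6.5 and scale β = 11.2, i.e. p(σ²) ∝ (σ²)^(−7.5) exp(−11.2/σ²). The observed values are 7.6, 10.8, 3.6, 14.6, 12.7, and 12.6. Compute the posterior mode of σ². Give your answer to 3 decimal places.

Sum of squared deviations about the known mean: SS = (7.6−9)² + (10.8−9)² + (3.6−9)² + (14.6−9)² + (12.7−9)² + (12.6−9)² = 92.37.
The Normal likelihood contributes (σ²)^(−n/2) exp(−SS/(2σ²)), so the posterior is Inverse-Gamma(α + n/2, β + SS/2) = Inverse-Gamma(9.5, 57.385).
The mode of Inverse-Gamma(a, b) is b/(a+1) = 57.385/10.5 ≈ 5.465.

σ̂²_MAP = 5.465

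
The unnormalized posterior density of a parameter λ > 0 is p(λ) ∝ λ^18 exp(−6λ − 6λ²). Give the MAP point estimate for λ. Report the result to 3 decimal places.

ℓ'(λ) = 18/λ − 6 − 12λ. Setting this to zero and multiplying by λ: 12λ² + 6λ − 18 = 0.
λ = (−6 + √(6² + 4·12·18)) / (2·12) = (−6 + √900) / 24 = (−6 + 30)/24 = 1.
ℓ''(λ) = −18/λ² − 12 < 0, confirming a maximum.

λ̂_MAP = 1.000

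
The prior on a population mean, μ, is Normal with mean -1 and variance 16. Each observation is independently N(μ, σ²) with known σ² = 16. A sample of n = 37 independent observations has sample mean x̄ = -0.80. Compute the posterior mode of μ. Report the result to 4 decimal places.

n = 37, x̄ = -0.80.
For a Normal prior and Normal likelihood with known variance, the posterior is Normal; its mode equals its mean, the precision-weighted average.
Prior precision 1/σ₀² = 1/16 = 0.0625; data precision n/σ² = 37/16 = 2.3125.
μ̂ = (0.0625·(-1) + 2.3125·(-0.8)) / (0.0625 + 2.3125) = (-1.9125)/2.375 = -153/190 ≈ -0.8053.

μ̂_MAP = -0.8053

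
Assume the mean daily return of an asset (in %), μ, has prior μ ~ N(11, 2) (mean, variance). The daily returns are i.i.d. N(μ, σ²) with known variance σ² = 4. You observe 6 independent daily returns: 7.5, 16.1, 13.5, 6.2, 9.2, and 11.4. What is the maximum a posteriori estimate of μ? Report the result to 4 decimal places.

n = 6; x̄ = (7.5 + 16.1 + 13.5 + 6.2 + 9.2 + 11.4)/6 = 63.9/6 = 10.65.
For a Normal prior and Normal likelihood with known variance, the posterior is Normal; its mode equals its mean, the precision-weighted average.
Prior precision 1/σ₀² = 1/2 = 0.5; data precision n/σ² = 6/4 = 1.5.
μ̂ = (0.5·11 + 1.5·10.65) / (0.5 + 1.5) = 21.475/2 = 10.7375.

μ̂_MAP = 10.7375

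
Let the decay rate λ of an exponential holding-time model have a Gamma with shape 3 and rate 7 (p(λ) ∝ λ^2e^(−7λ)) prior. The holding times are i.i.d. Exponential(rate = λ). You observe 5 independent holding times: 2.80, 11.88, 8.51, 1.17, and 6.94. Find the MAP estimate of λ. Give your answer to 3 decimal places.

The Exponential(rate=λ) likelihood is ∝ λ^n e^(−λΣtᵢ). Here n = 5 and Σtᵢ = 2.80 + 11.88 + 8.51 + 1.17 + 6.94 = 31.30.
Posterior ∝ λ^2e^(−7λ) · λ^5e^(−31.30λ) = λ^7e^(−38.30λ), i.e. Gamma(8, 38.30).
Mode = (a−1)/b = 7/38.30 ≈ 0.183.

λ̂_MAP = 0.183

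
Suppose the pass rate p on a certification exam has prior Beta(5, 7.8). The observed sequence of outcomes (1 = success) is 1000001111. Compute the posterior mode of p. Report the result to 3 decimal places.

p̂_MAP = 0.433

Prior: Beta(5, 7.8).
Data: 5 successes in 10 trials (from the sequence). The binomial likelihood contributes p^5(1−p)^5, so the posterior is Beta(5+5, 7.8+5) = Beta(10, 12.8).
For Beta(a, b) with a, b > 1 the mode is (a−1)/(a+b−2) = 9/20.8 ≈ 0.433.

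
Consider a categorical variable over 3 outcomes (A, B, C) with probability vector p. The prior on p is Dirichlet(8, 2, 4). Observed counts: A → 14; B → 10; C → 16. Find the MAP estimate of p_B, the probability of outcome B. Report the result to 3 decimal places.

The posterior is Dirichlet(αᵢ + nᵢ) = Dirichlet(22, 12, 20).
For a Dirichlet(a₁,…,a_K) with all aᵢ > 1, the mode has j-th component (aⱼ − 1)/(Σaᵢ − K).
Here Σaᵢ = 54 and K = 3, so p_B = (12 − 1)/(54 − 3) = 11/51 ≈ 0.216.

MAP estimate of p_B = 0.216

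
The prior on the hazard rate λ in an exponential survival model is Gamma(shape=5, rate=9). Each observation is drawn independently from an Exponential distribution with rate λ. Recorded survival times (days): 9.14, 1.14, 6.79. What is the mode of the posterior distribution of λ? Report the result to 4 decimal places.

The Exponential(rate=λ) likelihood is ∝ λ^n e^(−λΣtᵢ). Here n = 3 and Σtᵢ = 9.14 + 1.14 + 6.79 = 17.07.
Posterior ∝ λ^4e^(−9λ) · λ^3e^(−17.07λ) = λ^7e^(−26.07λ), i.e. Gamma(8, 26.07).
Mode = (a−1)/b = 7/26.07 ≈ 0.2685.

λ̂_MAP = 0.2685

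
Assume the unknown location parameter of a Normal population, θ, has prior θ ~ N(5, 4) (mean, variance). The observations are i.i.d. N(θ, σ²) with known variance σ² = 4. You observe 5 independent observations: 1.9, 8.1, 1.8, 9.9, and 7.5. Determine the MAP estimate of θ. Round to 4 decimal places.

n = 5; x̄ = (1.9 + 8.1 + 1.8 + 9.9 + 7.5)/5 = 29.2/5 = 5.84.
For a Normal prior and Normal likelihood with known variance, the posterior is Normal; its mode equals its mean, the precision-weighted average.
Prior precision 1/σ₀² = 1/4 = 0.25; data precision n/σ² = 5/4 = 1.25.
θ̂ = (0.25·5 + 1.25·5.84) / (0.25 + 1.25) = 8.55/1.5 = 5.7000.

θ̂_MAP = 5.7000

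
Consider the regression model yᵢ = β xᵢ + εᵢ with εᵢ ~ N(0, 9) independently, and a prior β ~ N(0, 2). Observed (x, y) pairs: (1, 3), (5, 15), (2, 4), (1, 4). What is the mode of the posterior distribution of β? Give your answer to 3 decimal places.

log p(β | y) = −Σ(yᵢ − βxᵢ)²/(2·9) − β²/(2·2) + const.
Setting the derivative to zero: Σxᵢ(yᵢ − βxᵢ)/9 − β/2 = 0, so β = Σxᵢyᵢ / (Σxᵢ² + σ²/τ²).
Σxᵢyᵢ = 1·3 + 5·15 + 2·4 + 1·4 = 90; Σxᵢ² = 31; σ²/τ² = 4.5.
β̂_MAP = 90 / (31 + 4.5) = 90/35.5 ≈ 2.535.

β̂_MAP = 2.535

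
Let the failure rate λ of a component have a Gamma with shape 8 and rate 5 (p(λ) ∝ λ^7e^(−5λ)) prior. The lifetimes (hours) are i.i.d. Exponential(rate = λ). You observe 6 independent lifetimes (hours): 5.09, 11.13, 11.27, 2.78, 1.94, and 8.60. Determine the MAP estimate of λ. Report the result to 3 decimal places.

λ̂_MAP = 0.284

The Exponential(rate=λ) likelihood is ∝ λ^n e^(−λΣtᵢ). Here n = 6 and Σtᵢ = 5.09 + 11.13 + 11.27 + 2.78 + 1.94 + 8.60 = 40.81.
Posterior ∝ λ^7e^(−5λ) · λ^6e^(−40.81λ) = λ^13e^(−45.81λ), i.e. Gamma(14, 45.81).
Mode = (a−1)/b = 13/45.81 ≈ 0.284.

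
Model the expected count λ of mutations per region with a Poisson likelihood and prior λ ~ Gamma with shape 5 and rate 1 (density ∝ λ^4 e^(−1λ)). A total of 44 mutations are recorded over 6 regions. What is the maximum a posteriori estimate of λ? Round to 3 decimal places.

Σxᵢ = 44, n = 6.
Posterior ∝ λ^4e^(−1λ) · λ^44e^(−6λ) = λ^48e^(−7λ), i.e. Gamma(shape=49, rate=7).
The mode of a Gamma(a, b) with a ≥ 1 (shape–rate) is (a−1)/b = 48/7 ≈ 6.857.

λ̂_MAP = 6.857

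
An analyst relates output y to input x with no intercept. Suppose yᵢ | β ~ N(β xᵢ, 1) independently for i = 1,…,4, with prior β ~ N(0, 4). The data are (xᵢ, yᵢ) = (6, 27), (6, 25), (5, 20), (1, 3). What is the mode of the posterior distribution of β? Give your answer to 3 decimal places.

log p(β | y) = −Σ(yᵢ − βxᵢ)²/(2·1) − β²/(2·4) + const.
Setting the derivative to zero: Σxᵢ(yᵢ − βxᵢ)/1 − β/4 = 0, so β = Σxᵢyᵢ / (Σxᵢ² + σ²/τ²).
Σxᵢyᵢ = 6·27 + 6·25 + 5·20 + 1·3 = 415; Σxᵢ² = 98; σ²/τ² = 0.25.
β̂_MAP = 415 / (98 + 0.25) = 415/98.25 ≈ 4.224.

β̂_MAP = 4.224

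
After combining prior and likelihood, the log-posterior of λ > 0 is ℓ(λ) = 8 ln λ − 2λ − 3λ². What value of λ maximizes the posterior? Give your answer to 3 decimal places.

λ̂_MAP = 1.000

ℓ'(λ) = 8/λ − 2 − 6λ. Setting this to zero and multiplying by λ: 6λ² + 2λ − 8 = 0.
λ = (−2 + √(2² + 4·6·8)) / (2·6) = (−2 + √196) / 12 = (−2 + 14)/12 = 1.
ℓ''(λ) = −8/λ² − 6 < 0, confirming a maximum.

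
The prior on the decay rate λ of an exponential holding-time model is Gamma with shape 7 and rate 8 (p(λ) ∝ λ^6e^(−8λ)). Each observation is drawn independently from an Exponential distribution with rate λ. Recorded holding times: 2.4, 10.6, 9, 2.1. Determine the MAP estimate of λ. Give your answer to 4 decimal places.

λ̂_MAP = 0.3115

The Exponential(rate=λ) likelihood is ∝ λ^n e^(−λΣtᵢ). Here n = 4 and Σtᵢ = 2.4 + 10.6 + 9 + 2.1 = 24.1.
Posterior ∝ λ^6e^(−8λ) · λ^4e^(−24.1λ) = λ^10e^(−32.1λ), i.e. Gamma(11, 32.1).
Mode = (a−1)/b = 10/32.1 ≈ 0.3115.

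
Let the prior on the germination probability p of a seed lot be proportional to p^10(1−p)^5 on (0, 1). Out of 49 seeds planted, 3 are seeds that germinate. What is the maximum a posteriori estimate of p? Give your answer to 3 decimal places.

The prior density ∝ p^10(1−p)^5 is the kernel of Beta(11, 6).
Data: 3 successes in 49 trials. The binomial likelihood contributes p^3(1−p)^46, so the posterior is Beta(11+3, 6+46) = Beta(14, 52).
For Beta(a, b) with a, b > 1 the mode is (a−1)/(a+b−2) = 13/64 ≈ 0.203.

p̂_MAP = 0.203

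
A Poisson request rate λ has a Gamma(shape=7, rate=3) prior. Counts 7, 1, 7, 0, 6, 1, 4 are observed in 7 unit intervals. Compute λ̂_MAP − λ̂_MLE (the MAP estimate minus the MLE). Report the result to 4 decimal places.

Σxᵢ = 26. Posterior is Gamma(33, 10); MAP = (33−1)/10 = 32/10 ≈ 3.20000.
MLE = x̄ = 26/7 ≈ 3.71429.
Difference = 32/10 − 26/7 = -18/35 ≈ -0.5143.

MAP − MLE = -0.5143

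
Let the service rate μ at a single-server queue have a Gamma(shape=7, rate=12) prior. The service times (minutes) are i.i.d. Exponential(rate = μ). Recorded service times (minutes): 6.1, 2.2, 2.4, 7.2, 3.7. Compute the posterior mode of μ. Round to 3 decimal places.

The Exponential(rate=μ) likelihood is ∝ μ^n e^(−μΣtᵢ). Here n = 5 and Σtᵢ = 6.1 + 2.2 + 2.4 + 7.2 + 3.7 = 21.6.
Posterior ∝ μ^6e^(−12μ) · μ^5e^(−21.6μ) = μ^11e^(−33.6μ), i.e. Gamma(12, 33.6).
Mode = (a−1)/b = 11/33.6 ≈ 0.327.

μ̂_MAP = 0.327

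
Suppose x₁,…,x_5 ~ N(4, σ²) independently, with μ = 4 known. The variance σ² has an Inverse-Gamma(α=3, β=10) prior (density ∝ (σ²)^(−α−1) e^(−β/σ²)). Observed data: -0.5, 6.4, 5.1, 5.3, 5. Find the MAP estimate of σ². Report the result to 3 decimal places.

σ̂²_MAP = 3.839

Sum of squared deviations about the known mean: SS = (-0.5−4)² + (6.4−4)² + (5.1−4)² + (5.3−4)² + (5−4)² = 29.91.
The Normal likelihood contributes (σ²)^(−n/2) exp(−SS/(2σ²)), so the posterior is Inverse-Gamma(α + n/2, β + SS/2) = Inverse-Gamma(5.5, 24.955).
The mode of Inverse-Gamma(a, b) is b/(a+1) = 24.955/6.5 ≈ 3.839.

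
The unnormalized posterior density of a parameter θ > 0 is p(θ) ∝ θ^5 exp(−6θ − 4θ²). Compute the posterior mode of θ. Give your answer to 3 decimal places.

θ̂_MAP = 0.500

ℓ'(θ) = 5/θ − 6 − 8θ. Setting this to zero and multiplying by θ: 8θ² + 6θ − 5 = 0.
θ = (−6 + √(6² + 4·8·5)) / (2·8) = (−6 + √196) / 16 = (−6 + 14)/16 = 1/2.
ℓ''(θ) = −5/θ² − 8 < 0, confirming a maximum.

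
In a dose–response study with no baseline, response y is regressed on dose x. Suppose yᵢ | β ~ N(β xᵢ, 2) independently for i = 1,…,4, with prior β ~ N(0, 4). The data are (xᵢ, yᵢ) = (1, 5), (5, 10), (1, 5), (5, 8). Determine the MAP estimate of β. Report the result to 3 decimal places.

log p(β | y) = −Σ(yᵢ − βxᵢ)²/(2·2) − β²/(2·4) + const.
Setting the derivative to zero: Σxᵢ(yᵢ − βxᵢ)/2 − β/4 = 0, so β = Σxᵢyᵢ / (Σxᵢ² + σ²/τ²).
Σxᵢyᵢ = 1·5 + 5·10 + 1·5 + 5·8 = 100; Σxᵢ² = 52; σ²/τ² = 0.5.
β̂_MAP = 100 / (52 + 0.5) = 100/52.5 ≈ 1.905.

β̂_MAP = 1.905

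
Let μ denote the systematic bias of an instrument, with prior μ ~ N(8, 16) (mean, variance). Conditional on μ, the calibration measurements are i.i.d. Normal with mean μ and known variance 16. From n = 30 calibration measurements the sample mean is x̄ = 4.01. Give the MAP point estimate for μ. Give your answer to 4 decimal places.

μ̂_MAP = 4.1387

n = 30, x̄ = 4.01.
For a Normal prior and Normal likelihood with known variance, the posterior is Normal; its mode equals its mean, the precision-weighted average.
Prior precision 1/σ₀² = 1/16 = 0.0625; data precision n/σ² = 30/16 = 1.875.
μ̂ = (0.0625·8 + 1.875·4.01) / (0.0625 + 1.875) = 8.01875/1.9375 = 1283/310 ≈ 4.1387.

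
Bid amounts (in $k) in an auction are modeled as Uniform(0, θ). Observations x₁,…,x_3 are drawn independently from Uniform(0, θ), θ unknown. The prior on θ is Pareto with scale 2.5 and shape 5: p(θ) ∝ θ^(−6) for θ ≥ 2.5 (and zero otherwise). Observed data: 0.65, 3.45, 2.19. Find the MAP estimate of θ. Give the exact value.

The Uniform(0, θ) likelihood is θ^(−n) for θ ≥ max(xᵢ), zero otherwise. Here max(xᵢ) = 3.45.
Posterior ∝ θ^(−6) · θ^(−3) = θ^(−9) on θ ≥ max(2.5, 3.45) = 3.45.
This density is strictly decreasing in θ, so the posterior mode lies at the lower boundary of the support.

θ̂_MAP = 3.45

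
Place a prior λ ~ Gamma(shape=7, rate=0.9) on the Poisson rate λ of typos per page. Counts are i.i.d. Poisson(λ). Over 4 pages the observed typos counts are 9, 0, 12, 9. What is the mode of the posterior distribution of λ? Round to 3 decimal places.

λ̂_MAP = 7.347

Σxᵢ = 9+0+12+9 = 30, with n = 4.
Posterior ∝ λ^6e^(−0.9λ) · λ^30e^(−4λ) = λ^36e^(−4.9λ), i.e. Gamma(shape=37, rate=4.9).
The mode of a Gamma(a, b) with a ≥ 1 (shape–rate) is (a−1)/b = 36/4.9 ≈ 7.347.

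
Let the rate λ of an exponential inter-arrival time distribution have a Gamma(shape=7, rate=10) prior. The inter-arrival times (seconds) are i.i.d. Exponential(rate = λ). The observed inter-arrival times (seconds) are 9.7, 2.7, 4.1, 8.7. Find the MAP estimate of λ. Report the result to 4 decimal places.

λ̂_MAP = 0.2841

The Exponential(rate=λ) likelihood is ∝ λ^n e^(−λΣtᵢ). Here n = 4 and Σtᵢ = 9.7 + 2.7 + 4.1 + 8.7 = 25.2.
Posterior ∝ λ^6e^(−10λ) · λ^4e^(−25.2λ) = λ^10e^(−35.2λ), i.e. Gamma(11, 35.2).
Mode = (a−1)/b = 10/35.2 ≈ 0.2841.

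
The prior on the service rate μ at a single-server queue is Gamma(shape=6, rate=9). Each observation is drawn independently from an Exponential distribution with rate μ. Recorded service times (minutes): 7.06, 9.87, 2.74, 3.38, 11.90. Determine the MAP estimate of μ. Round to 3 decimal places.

The Exponential(rate=μ) likelihood is ∝ μ^n e^(−μΣtᵢ). Here n = 5 and Σtᵢ = 7.06 + 9.87 + 2.74 + 3.38 + 11.90 = 34.95.
Posterior ∝ μ^5e^(−9μ) · μ^5e^(−34.95μ) = μ^10e^(−43.95μ), i.e. Gamma(11, 43.95).
Mode = (a−1)/b = 10/43.95 ≈ 0.228.

μ̂_MAP = 0.228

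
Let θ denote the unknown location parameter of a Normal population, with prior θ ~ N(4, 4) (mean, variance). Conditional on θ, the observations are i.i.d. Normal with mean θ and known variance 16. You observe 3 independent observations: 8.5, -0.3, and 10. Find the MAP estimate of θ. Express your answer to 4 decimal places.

θ̂_MAP = 4.8857

n = 3; x̄ = (8.5 + (-0.3) + 10)/3 = 18.2/3 = 91/15 ≈ 6.0667.
For a Normal prior and Normal likelihood with known variance, the posterior is Normal; its mode equals its mean, the precision-weighted average.
Prior precision 1/σ₀² = 1/4 = 0.25; data precision n/σ² = 3/16 = 0.1875.
θ̂ = (0.25·4 + 0.1875·(91/15)) / (0.25 + 0.1875) = 2.1375/0.4375 = 171/35 ≈ 4.8857.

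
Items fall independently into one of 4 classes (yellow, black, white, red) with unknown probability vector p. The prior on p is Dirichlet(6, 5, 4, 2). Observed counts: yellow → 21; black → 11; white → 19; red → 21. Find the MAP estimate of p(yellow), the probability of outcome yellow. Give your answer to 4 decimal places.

The posterior is Dirichlet(αᵢ + nᵢ) = Dirichlet(27, 16, 23, 23).
For a Dirichlet(a₁,…,a_K) with all aᵢ > 1, the mode has j-th component (aⱼ − 1)/(Σaᵢ − K).
Here Σaᵢ = 89 and K = 4, so p(yellow) = (27 − 1)/(89 − 4) = 26/85 ≈ 0.3059.

MAP estimate of p(yellow) = 0.3059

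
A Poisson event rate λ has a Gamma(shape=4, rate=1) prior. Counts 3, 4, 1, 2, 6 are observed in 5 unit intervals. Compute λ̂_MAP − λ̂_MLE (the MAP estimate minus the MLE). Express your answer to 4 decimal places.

Σxᵢ = 16. Posterior is Gamma(20, 6); MAP = (20−1)/6 = 19/6 ≈ 3.16667.
MLE = x̄ = 16/5 ≈ 3.20000.
Difference = 19/6 − 16/5 = -1/30 ≈ -0.0333.

MAP − MLE = -0.0333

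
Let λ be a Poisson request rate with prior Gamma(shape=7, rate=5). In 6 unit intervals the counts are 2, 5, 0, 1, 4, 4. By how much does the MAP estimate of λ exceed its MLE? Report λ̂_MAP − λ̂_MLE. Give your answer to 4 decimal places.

Σxᵢ = 16. Posterior is Gamma(23, 11); MAP = (23−1)/11 = 22/11 ≈ 2.00000.
MLE = x̄ = 16/6 ≈ 2.66667.
Difference = 22/11 − 16/6 = -2/3 ≈ -0.6667.

MAP − MLE = -0.6667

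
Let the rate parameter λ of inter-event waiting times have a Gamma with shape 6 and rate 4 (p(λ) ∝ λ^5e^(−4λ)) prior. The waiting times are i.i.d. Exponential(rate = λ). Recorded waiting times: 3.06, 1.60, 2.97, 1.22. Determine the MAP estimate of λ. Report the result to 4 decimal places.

λ̂_MAP = 0.7004

The Exponential(rate=λ) likelihood is ∝ λ^n e^(−λΣtᵢ). Here n = 4 and Σtᵢ = 3.06 + 1.60 + 2.97 + 1.22 = 8.85.
Posterior ∝ λ^5e^(−4λ) · λ^4e^(−8.85λ) = λ^9e^(−12.85λ), i.e. Gamma(10, 12.85).
Mode = (a−1)/b = 9/12.85 ≈ 0.7004.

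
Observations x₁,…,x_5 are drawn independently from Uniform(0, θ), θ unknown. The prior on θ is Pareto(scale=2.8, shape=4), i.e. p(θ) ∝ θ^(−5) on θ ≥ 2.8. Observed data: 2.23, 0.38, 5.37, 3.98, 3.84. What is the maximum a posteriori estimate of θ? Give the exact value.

The Uniform(0, θ) likelihood is θ^(−n) for θ ≥ max(xᵢ), zero otherwise. Here max(xᵢ) = 5.37.
Posterior ∝ θ^(−5) · θ^(−5) = θ^(−10) on θ ≥ max(2.8, 5.37) = 5.37.
This density is strictly decreasing in θ, so the posterior mode lies at the lower boundary of the support.

θ̂_MAP = 5.37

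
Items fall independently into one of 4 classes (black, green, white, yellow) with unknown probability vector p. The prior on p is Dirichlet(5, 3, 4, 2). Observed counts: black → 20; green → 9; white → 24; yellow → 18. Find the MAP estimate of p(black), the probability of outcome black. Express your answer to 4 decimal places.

The posterior is Dirichlet(αᵢ + nᵢ) = Dirichlet(25, 12, 28, 20).
For a Dirichlet(a₁,…,a_K) with all aᵢ > 1, the mode has j-th component (aⱼ − 1)/(Σaᵢ − K).
Here Σaᵢ = 85 and K = 4, so p(black) = (25 − 1)/(85 − 4) = 24/81 ≈ 0.2963.

MAP estimate of p(black) = 0.2963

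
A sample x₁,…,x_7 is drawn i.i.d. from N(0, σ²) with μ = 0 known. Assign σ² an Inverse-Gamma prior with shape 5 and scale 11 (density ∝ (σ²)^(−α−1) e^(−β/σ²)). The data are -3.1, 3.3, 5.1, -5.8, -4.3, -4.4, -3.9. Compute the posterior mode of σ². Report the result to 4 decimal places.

Sum of squared deviations about the known mean: SS = (-3.1−0)² + (3.3−0)² + (5.1−0)² + (-5.8−0)² + (-4.3−0)² + (-4.4−0)² + (-3.9−0)² = 133.21.
The Normal likelihood contributes (σ²)^(−n/2) exp(−SS/(2σ²)), so the posterior is Inverse-Gamma(α + n/2, β + SS/2) = Inverse-Gamma(8.5, 77.605).
The mode of Inverse-Gamma(a, b) is b/(a+1) = 77.605/9.5 ≈ 8.1689.

σ̂²_MAP = 8.1689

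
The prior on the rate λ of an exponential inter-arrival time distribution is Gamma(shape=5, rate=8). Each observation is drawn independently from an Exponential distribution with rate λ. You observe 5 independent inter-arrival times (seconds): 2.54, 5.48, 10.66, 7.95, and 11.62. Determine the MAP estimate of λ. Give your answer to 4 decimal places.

λ̂_MAP = 0.1946

The Exponential(rate=λ) likelihood is ∝ λ^n e^(−λΣtᵢ). Here n = 5 and Σtᵢ = 2.54 + 5.48 + 10.66 + 7.95 + 11.62 = 38.25.
Posterior ∝ λ^4e^(−8λ) · λ^5e^(−38.25λ) = λ^9e^(−46.25λ), i.e. Gamma(10, 46.25).
Mode = (a−1)/b = 9/46.25 ≈ 0.1946.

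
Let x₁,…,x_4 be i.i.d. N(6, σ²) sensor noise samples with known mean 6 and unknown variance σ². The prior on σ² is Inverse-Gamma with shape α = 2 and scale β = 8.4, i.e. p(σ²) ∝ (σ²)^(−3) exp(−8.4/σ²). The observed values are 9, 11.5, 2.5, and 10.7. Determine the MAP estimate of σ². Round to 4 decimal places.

Sum of squared deviations about the known mean: SS = (9−6)² + (11.5−6)² + (2.5−6)² + (10.7−6)² = 73.59.
The Normal likelihood contributes (σ²)^(−n/2) exp(−SS/(2σ²)), so the posterior is Inverse-Gamma(α + n/2, β + SS/2) = Inverse-Gamma(4, 45.195).
The mode of Inverse-Gamma(a, b) is b/(a+1) = 45.195/5 ≈ 9.0390.

σ̂²_MAP = 9.0390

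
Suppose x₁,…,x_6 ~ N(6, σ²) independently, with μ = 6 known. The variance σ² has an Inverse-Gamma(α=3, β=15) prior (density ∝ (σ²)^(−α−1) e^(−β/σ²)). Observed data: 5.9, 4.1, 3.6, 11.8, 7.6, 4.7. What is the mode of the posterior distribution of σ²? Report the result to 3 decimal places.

σ̂²_MAP = 5.519

Sum of squared deviations about the known mean: SS = (5.9−6)² + (4.1−6)² + (3.6−6)² + (11.8−6)² + (7.6−6)² + (4.7−6)² = 47.27.
The Normal likelihood contributes (σ²)^(−n/2) exp(−SS/(2σ²)), so the posterior is Inverse-Gamma(α + n/2, β + SS/2) = Inverse-Gamma(6, 38.635).
The mode of Inverse-Gamma(a, b) is b/(a+1) = 38.635/7 ≈ 5.519.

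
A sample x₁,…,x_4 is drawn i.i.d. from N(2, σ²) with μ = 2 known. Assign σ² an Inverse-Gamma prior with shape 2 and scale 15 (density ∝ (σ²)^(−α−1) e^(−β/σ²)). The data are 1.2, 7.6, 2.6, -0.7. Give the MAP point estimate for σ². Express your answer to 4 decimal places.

Sum of squared deviations about the known mean: SS = (1.2−2)² + (7.6−2)² + (2.6−2)² + (-0.7−2)² = 39.65.
The Normal likelihood contributes (σ²)^(−n/2) exp(−SS/(2σ²)), so the posterior is Inverse-Gamma(α + n/2, β + SS/2) = Inverse-Gamma(4, 34.825).
The mode of Inverse-Gamma(a, b) is b/(a+1) = 34.825/5 ≈ 6.9650.

σ̂²_MAP = 6.9650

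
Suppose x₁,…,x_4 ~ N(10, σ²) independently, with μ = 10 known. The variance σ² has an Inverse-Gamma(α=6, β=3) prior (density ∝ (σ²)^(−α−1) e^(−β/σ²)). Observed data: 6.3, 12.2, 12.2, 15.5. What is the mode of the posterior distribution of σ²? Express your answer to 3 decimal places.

σ̂²_MAP = 3.312

Sum of squared deviations about the known mean: SS = (6.3−10)² + (12.2−10)² + (12.2−10)² + (15.5−10)² = 53.62.
The Normal likelihood contributes (σ²)^(−n/2) exp(−SS/(2σ²)), so the posterior is Inverse-Gamma(α + n/2, β + SS/2) = Inverse-Gamma(8, 29.81).
The mode of Inverse-Gamma(a, b) is b/(a+1) = 29.81/9 ≈ 3.312.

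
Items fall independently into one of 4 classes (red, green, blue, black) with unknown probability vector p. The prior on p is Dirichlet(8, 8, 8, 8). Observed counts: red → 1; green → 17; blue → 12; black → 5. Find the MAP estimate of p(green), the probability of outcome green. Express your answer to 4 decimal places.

MAP estimate of p(green) = 0.3810

The posterior is Dirichlet(αᵢ + nᵢ) = Dirichlet(9, 25, 20, 13).
For a Dirichlet(a₁,…,a_K) with all aᵢ > 1, the mode has j-th component (aⱼ − 1)/(Σaᵢ − K).
Here Σaᵢ = 67 and K = 4, so p(green) = (25 − 1)/(67 − 4) = 24/63 ≈ 0.3810.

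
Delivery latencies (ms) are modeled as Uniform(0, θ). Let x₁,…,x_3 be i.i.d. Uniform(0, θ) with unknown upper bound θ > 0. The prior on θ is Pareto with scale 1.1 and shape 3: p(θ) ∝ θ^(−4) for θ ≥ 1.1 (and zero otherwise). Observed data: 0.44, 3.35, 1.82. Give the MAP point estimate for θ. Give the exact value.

θ̂_MAP = 3.35

The Uniform(0, θ) likelihood is θ^(−n) for θ ≥ max(xᵢ), zero otherwise. Here max(xᵢ) = 3.35.
Posterior ∝ θ^(−4) · θ^(−3) = θ^(−7) on θ ≥ max(1.1, 3.35) = 3.35.
This density is strictly decreasing in θ, so the posterior mode lies at the lower boundary of the support.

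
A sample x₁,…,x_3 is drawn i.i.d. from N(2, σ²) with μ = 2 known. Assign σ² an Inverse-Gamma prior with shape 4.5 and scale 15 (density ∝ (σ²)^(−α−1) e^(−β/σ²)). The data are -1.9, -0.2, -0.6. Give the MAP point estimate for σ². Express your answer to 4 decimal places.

σ̂²_MAP = 4.0579

Sum of squared deviations about the known mean: SS = (-1.9−2)² + (-0.2−2)² + (-0.6−2)² = 26.81.
The Normal likelihood contributes (σ²)^(−n/2) exp(−SS/(2σ²)), so the posterior is Inverse-Gamma(α + n/2, β + SS/2) = Inverse-Gamma(6, 28.405).
The mode of Inverse-Gamma(a, b) is b/(a+1) = 28.405/7 ≈ 4.0579.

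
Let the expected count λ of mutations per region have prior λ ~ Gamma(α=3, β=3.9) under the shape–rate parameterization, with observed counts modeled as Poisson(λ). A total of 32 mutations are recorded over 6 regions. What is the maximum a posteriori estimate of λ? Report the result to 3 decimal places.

Σxᵢ = 32, n = 6.
Posterior ∝ λ^2e^(−3.9λ) · λ^32e^(−6λ) = λ^34e^(−9.9λ), i.e. Gamma(shape=35, rate=9.9).
The mode of a Gamma(a, b) with a ≥ 1 (shape–rate) is (a−1)/b = 34/9.9 ≈ 3.434.

λ̂_MAP = 3.434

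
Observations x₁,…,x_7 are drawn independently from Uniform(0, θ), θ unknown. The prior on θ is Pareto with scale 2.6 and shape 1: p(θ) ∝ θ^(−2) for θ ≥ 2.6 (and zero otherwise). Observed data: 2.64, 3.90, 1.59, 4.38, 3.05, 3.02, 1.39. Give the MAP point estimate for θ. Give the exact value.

θ̂_MAP = 4.38

The Uniform(0, θ) likelihood is θ^(−n) for θ ≥ max(xᵢ), zero otherwise. Here max(xᵢ) = 4.38.
Posterior ∝ θ^(−2) · θ^(−7) = θ^(−9) on θ ≥ max(2.6, 4.38) = 4.38.
This density is strictly decreasing in θ, so the posterior mode lies at the lower boundary of the support.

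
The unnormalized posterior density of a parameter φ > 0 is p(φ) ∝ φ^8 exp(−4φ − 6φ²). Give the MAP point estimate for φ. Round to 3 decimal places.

ℓ'(φ) = 8/φ − 4 − 12φ. Setting this to zero and multiplying by φ: 12φ² + 4φ − 8 = 0.
φ = (−4 + √(4² + 4·12·8)) / (2·12) = (−4 + √400) / 24 = (−4 + 20)/24 = 2/3.
ℓ''(φ) = −8/φ² − 12 < 0, confirming a maximum.

φ̂_MAP = 0.667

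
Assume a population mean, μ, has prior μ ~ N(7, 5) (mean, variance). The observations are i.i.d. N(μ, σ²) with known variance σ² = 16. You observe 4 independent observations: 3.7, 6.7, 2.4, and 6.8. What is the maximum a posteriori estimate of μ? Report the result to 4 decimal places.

n = 4; x̄ = (3.7 + 6.7 + 2.4 + 6.8)/4 = 19.6/4 = 4.9.
For a Normal prior and Normal likelihood with known variance, the posterior is Normal; its mode equals its mean, the precision-weighted average.
Prior precision 1/σ₀² = 1/5 = 0.2; data precision n/σ² = 4/16 = 0.25.
μ̂ = (0.2·7 + 0.25·4.9) / (0.2 + 0.25) = 2.625/0.45 = 35/6 ≈ 5.8333.

μ̂_MAP = 5.8333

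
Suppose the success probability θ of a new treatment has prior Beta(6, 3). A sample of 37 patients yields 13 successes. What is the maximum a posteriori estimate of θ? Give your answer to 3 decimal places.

Prior: Beta(6, 3).
Data: 13 successes in 37 trials. The binomial likelihood contributes θ^13(1−θ)^24, so the posterior is Beta(6+13, 3+24) = Beta(19, 27).
For Beta(a, b) with a, b > 1 the mode is (a−1)/(a+b−2) = 18/44 ≈ 0.409.

θ̂_MAP = 0.409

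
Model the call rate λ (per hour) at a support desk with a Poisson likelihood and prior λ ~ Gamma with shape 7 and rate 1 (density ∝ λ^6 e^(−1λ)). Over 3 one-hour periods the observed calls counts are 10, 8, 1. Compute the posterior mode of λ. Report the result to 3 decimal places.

Σxᵢ = 10+8+1 = 19, with n = 3.
Posterior ∝ λ^6e^(−1λ) · λ^19e^(−3λ) = λ^25e^(−4λ), i.e. Gamma(shape=26, rate=4).
The mode of a Gamma(a, b) with a ≥ 1 (shape–rate) is (a−1)/b = 25/4 ≈ 6.250.

λ̂_MAP = 6.250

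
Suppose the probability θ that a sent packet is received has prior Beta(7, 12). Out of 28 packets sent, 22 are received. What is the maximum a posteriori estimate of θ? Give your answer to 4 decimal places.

Prior: Beta(7, 12).
Data: 22 successes in 28 trials. The binomial likelihood contributes θ^22(1−θ)^6, so the posterior is Beta(7+22, 12+6) = Beta(29, 18).
For Beta(a, b) with a, b > 1 the mode is (a−1)/(a+b−2) = 28/45 ≈ 0.6222.

θ̂_MAP = 0.6222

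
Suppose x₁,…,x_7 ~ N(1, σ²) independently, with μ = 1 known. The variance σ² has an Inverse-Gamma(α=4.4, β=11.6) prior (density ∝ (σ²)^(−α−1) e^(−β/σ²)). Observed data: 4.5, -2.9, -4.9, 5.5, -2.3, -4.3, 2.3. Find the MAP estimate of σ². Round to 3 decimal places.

Sum of squared deviations about the known mean: SS = (4.5−1)² + (-2.9−1)² + (-4.9−1)² + (5.5−1)² + (-2.3−1)² + (-4.3−1)² + (2.3−1)² = 123.19.
The Normal likelihood contributes (σ²)^(−n/2) exp(−SS/(2σ²)), so the posterior is Inverse-Gamma(α + n/2, β + SS/2) = Inverse-Gamma(7.9, 73.195).
The mode of Inverse-Gamma(a, b) is b/(a+1) = 73.195/8.9 ≈ 8.224.

σ̂²_MAP = 8.224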